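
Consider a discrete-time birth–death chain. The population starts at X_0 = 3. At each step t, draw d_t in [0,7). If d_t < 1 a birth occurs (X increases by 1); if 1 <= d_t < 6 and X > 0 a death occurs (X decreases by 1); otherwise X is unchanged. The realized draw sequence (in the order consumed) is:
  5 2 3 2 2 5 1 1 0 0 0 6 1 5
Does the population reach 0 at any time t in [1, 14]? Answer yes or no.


yes

t=0: X=3, d=5 → death, X_1=2
t=1: X=2, d=2 → death, X_2=1
t=2: X=1, d=3 → death, X_3=0
t=3: X=0, d=2 → hold, X_4=0
t=4: X=0, d=2 → hold, X_5=0
t=5: X=0, d=5 → hold, X_6=0
t=6: X=0, d=1 → hold, X_7=0
t=7: X=0, d=1 → hold, X_8=0
t=8: X=0, d=0 → birth, X_9=1
t=9: X=1, d=0 → birth, X_10=2
t=10: X=2, d=0 → birth, X_11=3
t=11: X=3, d=6 → hold, X_12=3
t=12: X=3, d=1 → death, X_13=2
t=13: X=2, d=5 → death, X_14=1


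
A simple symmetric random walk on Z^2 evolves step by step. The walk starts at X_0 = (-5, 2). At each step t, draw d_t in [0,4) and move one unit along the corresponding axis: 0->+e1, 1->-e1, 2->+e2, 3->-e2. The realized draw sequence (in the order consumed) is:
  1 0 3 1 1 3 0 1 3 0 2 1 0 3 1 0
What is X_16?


t=0: X=(-5, 2), d=1 → -e1, X_1=(-6, 2)
t=1: X=(-6, 2), d=0 → +e1, X_2=(-5, 2)
t=2: X=(-5, 2), d=3 → -e2, X_3=(-5, 1)
t=3: X=(-5, 1), d=1 → -e1, X_4=(-6, 1)
t=4: X=(-6, 1), d=1 → -e1, X_5=(-7, 1)
t=5: X=(-7, 1), d=3 → -e2, X_6=(-7, 0)
t=6: X=(-7, 0), d=0 → +e1, X_7=(-6, 0)
t=7: X=(-6, 0), d=1 → -e1, X_8=(-7, 0)
t=8: X=(-7, 0), d=3 → -e2, X_9=(-7, -1)
t=9: X=(-7, -1), d=0 → +e1, X_10=(-6, -1)
t=10: X=(-6, -1), d=2 → +e2, X_11=(-6, 0)
t=11: X=(-6, 0), d=1 → -e1, X_12=(-7, 0)
t=12: X=(-7, 0), d=0 → +e1, X_13=(-6, 0)
t=13: X=(-6, 0), d=3 → -e2, X_14=(-6, -1)
t=14: X=(-6, -1), d=1 → -e1, X_15=(-7, -1)
t=15: X=(-7, -1), d=0 → +e1, X_16=(-6, -1)

(-6, -1)


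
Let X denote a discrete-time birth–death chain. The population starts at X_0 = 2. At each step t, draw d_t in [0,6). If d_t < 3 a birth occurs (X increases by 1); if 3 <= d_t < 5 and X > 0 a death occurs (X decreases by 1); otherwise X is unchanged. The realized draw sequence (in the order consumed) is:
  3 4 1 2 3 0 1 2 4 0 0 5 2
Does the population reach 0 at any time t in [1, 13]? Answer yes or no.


yes

t=0: X=2, d=3 → death, X_1=1
t=1: X=1, d=4 → death, X_2=0
t=2: X=0, d=1 → birth, X_3=1
t=3: X=1, d=2 → birth, X_4=2
t=4: X=2, d=3 → death, X_5=1
t=5: X=1, d=0 → birth, X_6=2
t=6: X=2, d=1 → birth, X_7=3
t=7: X=3, d=2 → birth, X_8=4
t=8: X=4, d=4 → death, X_9=3
t=9: X=3, d=0 → birth, X_10=4
t=10: X=4, d=0 → birth, X_11=5
t=11: X=5, d=5 → hold, X_12=5
t=12: X=5, d=2 → birth, X_13=6


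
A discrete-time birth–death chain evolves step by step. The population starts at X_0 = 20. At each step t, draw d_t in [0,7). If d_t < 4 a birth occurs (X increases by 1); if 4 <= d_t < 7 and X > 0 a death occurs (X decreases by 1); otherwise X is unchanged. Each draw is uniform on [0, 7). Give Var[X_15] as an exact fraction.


720/49

X can drop by at most 1 per step and X_0 = 20 > T = 15, so X_t >= 20 − t >= 5 > 0 for every t <= 15: the floor at 0 (the 'and X > 0' condition) never binds. Hence X_15 = X_0 + Σ_{t<15} Y_t with i.i.d. increments Y_t = y(d_t) ∈ {+1, −1, 0}.
Outcome values over d=0..6: [1, 1, 1, 1, -1, -1, -1]
Σy = 1, Σy² = 7, M = 7
μ = 1/7 = 1/7,  σ² = 7/7 − (1/7)² = 48/49
Independent increments: Var[X_15] = 15·σ² = 15·(48/49) = 720/49


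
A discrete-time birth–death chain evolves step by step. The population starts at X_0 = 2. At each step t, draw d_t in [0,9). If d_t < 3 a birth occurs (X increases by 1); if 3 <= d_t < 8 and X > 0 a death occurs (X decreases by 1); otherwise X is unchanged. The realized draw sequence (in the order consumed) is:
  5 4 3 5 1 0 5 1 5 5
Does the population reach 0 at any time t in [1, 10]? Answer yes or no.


yes

t=0: X=2, d=5 → death, X_1=1
t=1: X=1, d=4 → death, X_2=0
t=2: X=0, d=3 → hold, X_3=0
t=3: X=0, d=5 → hold, X_4=0
t=4: X=0, d=1 → birth, X_5=1
t=5: X=1, d=0 → birth, X_6=2
t=6: X=2, d=5 → death, X_7=1
t=7: X=1, d=1 → birth, X_8=2
t=8: X=2, d=5 → death, X_9=1
t=9: X=1, d=5 → death, X_10=0


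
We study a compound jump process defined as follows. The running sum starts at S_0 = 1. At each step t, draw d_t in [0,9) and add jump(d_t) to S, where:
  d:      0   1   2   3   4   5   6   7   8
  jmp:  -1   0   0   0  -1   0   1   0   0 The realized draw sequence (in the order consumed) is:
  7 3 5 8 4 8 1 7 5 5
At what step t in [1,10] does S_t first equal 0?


t=0: S=1, d=7, jump=0, S_1=1
t=1: S=1, d=3, jump=0, S_2=1
t=2: S=1, d=5, jump=0, S_3=1
t=3: S=1, d=8, jump=0, S_4=1
t=4: S=1, d=4, jump=-1, S_5=0
t=5: S=0, d=8, jump=0, S_6=0
t=6: S=0, d=1, jump=0, S_7=0
t=7: S=0, d=7, jump=0, S_8=0
t=8: S=0, d=5, jump=0, S_9=0
t=9: S=0, d=5, jump=0, S_10=0

5


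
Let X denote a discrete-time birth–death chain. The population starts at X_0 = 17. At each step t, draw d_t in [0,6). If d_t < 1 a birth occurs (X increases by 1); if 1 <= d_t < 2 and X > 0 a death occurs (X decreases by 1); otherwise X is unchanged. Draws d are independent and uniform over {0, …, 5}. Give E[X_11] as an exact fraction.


X can drop by at most 1 per step and X_0 = 17 > T = 11, so X_t >= 17 − t >= 6 > 0 for every t <= 11: the floor at 0 (the 'and X > 0' condition) never binds. Hence X_11 = X_0 + Σ_{t<11} Y_t with i.i.d. increments Y_t = y(d_t) ∈ {+1, −1, 0}.
Outcome values over d=0..5: [1, -1, 0, 0, 0, 0]
Σy = 0, Σy² = 2, M = 6
μ = 0/6 = 0,  σ² = 2/6 − (0)² = 1/3
E[X_11] = 17 + 11·(0) = 17

17


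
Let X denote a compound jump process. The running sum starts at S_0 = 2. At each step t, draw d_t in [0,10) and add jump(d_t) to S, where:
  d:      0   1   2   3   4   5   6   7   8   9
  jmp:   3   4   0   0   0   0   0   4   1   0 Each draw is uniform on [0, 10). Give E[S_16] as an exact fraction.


106/5

Outcome values over d=0..9: [3, 4, 0, 0, 0, 0, 0, 4, 1, 0]
Σy = 12, Σy² = 42, M = 10
μ = 12/10 = 6/5,  σ² = 42/10 − (6/5)² = 69/25
E[S_16] = 2 + 16·(6/5) = 106/5


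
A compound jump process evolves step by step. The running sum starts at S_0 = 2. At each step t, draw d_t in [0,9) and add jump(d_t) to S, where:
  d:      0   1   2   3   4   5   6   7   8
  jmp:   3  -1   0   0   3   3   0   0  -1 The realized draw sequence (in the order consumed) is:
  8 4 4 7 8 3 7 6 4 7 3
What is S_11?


9

t=0: S=2, d=8, jump=-1, S_1=1
t=1: S=1, d=4, jump=3, S_2=4
t=2: S=4, d=4, jump=3, S_3=7
t=3: S=7, d=7, jump=0, S_4=7
t=4: S=7, d=8, jump=-1, S_5=6
t=5: S=6, d=3, jump=0, S_6=6
t=6: S=6, d=7, jump=0, S_7=6
t=7: S=6, d=6, jump=0, S_8=6
t=8: S=6, d=4, jump=3, S_9=9
t=9: S=9, d=7, jump=0, S_10=9
t=10: S=9, d=3, jump=0, S_11=9


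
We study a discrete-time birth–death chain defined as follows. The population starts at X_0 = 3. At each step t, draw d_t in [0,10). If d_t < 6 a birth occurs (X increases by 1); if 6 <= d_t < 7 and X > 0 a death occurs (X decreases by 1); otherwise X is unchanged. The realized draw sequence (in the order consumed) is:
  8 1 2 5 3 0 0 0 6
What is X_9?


9

t=0: X=3, d=8 → hold, X_1=3
t=1: X=3, d=1 → birth, X_2=4
t=2: X=4, d=2 → birth, X_3=5
t=3: X=5, d=5 → birth, X_4=6
t=4: X=6, d=3 → birth, X_5=7
t=5: X=7, d=0 → birth, X_6=8
t=6: X=8, d=0 → birth, X_7=9
t=7: X=9, d=0 → birth, X_8=10
t=8: X=10, d=6 → death, X_9=9


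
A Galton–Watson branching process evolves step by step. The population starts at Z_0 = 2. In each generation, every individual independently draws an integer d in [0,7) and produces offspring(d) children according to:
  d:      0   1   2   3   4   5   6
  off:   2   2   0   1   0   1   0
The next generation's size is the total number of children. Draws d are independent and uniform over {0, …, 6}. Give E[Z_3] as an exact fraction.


Outcome values over d=0..6: [2, 2, 0, 1, 0, 1, 0]
Σy = 6, Σy² = 10, M = 7
μ = 6/7 = 6/7,  σ² = 10/7 − (6/7)² = 34/49
E[Z_0] = 2
E[Z_1] = 6/7·E[Z_0] = 12/7
E[Z_2] = 6/7·E[Z_1] = 72/49
E[Z_3] = 6/7·E[Z_2] = 432/343

432/343


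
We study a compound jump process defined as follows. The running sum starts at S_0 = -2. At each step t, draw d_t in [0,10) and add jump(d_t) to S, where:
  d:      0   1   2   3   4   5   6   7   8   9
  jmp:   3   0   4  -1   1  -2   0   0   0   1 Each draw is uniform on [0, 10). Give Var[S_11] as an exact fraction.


781/25

Outcome values over d=0..9: [3, 0, 4, -1, 1, -2, 0, 0, 0, 1]
Σy = 6, Σy² = 32, M = 10
μ = 6/10 = 3/5,  σ² = 32/10 − (3/5)² = 71/25
Independent increments: Var[S_11] = 11·σ² = 11·(71/25) = 781/25


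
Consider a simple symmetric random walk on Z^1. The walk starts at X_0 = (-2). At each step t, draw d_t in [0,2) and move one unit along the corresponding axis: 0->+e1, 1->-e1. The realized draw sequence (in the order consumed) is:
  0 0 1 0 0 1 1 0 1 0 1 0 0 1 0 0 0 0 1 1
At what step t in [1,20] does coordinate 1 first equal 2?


t=0: X=(-2), d=0 → +e1, X_1=(-1)
t=1: X=(-1), d=0 → +e1, X_2=(0)
t=2: X=(0), d=1 → -e1, X_3=(-1)
t=3: X=(-1), d=0 → +e1, X_4=(0)
t=4: X=(0), d=0 → +e1, X_5=(1)
t=5: X=(1), d=1 → -e1, X_6=(0)
t=6: X=(0), d=1 → -e1, X_7=(-1)
t=7: X=(-1), d=0 → +e1, X_8=(0)
t=8: X=(0), d=1 → -e1, X_9=(-1)
t=9: X=(-1), d=0 → +e1, X_10=(0)
t=10: X=(0), d=1 → -e1, X_11=(-1)
t=11: X=(-1), d=0 → +e1, X_12=(0)
t=12: X=(0), d=0 → +e1, X_13=(1)
t=13: X=(1), d=1 → -e1, X_14=(0)
t=14: X=(0), d=0 → +e1, X_15=(1)
t=15: X=(1), d=0 → +e1, X_16=(2)
t=16: X=(2), d=0 → +e1, X_17=(3)
t=17: X=(3), d=0 → +e1, X_18=(4)
t=18: X=(4), d=1 → -e1, X_19=(3)
t=19: X=(3), d=1 → -e1, X_20=(2)

16


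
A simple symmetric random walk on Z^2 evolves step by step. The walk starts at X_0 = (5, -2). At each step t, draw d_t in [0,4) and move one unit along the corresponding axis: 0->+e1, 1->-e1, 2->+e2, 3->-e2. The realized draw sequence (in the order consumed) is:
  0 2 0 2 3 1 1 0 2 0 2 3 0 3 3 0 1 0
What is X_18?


t=0: X=(5, -2), d=0 → +e1, X_1=(6, -2)
t=1: X=(6, -2), d=2 → +e2, X_2=(6, -1)
t=2: X=(6, -1), d=0 → +e1, X_3=(7, -1)
t=3: X=(7, -1), d=2 → +e2, X_4=(7, 0)
t=4: X=(7, 0), d=3 → -e2, X_5=(7, -1)
t=5: X=(7, -1), d=1 → -e1, X_6=(6, -1)
t=6: X=(6, -1), d=1 → -e1, X_7=(5, -1)
t=7: X=(5, -1), d=0 → +e1, X_8=(6, -1)
t=8: X=(6, -1), d=2 → +e2, X_9=(6, 0)
t=9: X=(6, 0), d=0 → +e1, X_10=(7, 0)
t=10: X=(7, 0), d=2 → +e2, X_11=(7, 1)
t=11: X=(7, 1), d=3 → -e2, X_12=(7, 0)
t=12: X=(7, 0), d=0 → +e1, X_13=(8, 0)
t=13: X=(8, 0), d=3 → -e2, X_14=(8, -1)
t=14: X=(8, -1), d=3 → -e2, X_15=(8, -2)
t=15: X=(8, -2), d=0 → +e1, X_16=(9, -2)
t=16: X=(9, -2), d=1 → -e1, X_17=(8, -2)
t=17: X=(8, -2), d=0 → +e1, X_18=(9, -2)

(9, -2)


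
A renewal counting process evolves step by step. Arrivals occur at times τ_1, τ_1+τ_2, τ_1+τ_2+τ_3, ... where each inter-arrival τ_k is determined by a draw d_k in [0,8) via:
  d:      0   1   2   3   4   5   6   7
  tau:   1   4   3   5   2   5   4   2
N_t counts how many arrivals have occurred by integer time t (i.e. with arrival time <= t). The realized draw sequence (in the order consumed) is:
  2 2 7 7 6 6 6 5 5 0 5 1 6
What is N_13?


4

draw d_1=2: τ_1=3, arrival time A_1=3
draw d_2=2: τ_2=3, arrival time A_2=6
draw d_3=7: τ_3=2, arrival time A_3=8
draw d_4=7: τ_4=2, arrival time A_4=10
draw d_5=6: τ_5=4, arrival time A_5=14
draw d_6=6: τ_6=4, arrival time A_6=18
draw d_7=6: τ_7=4, arrival time A_7=22
draw d_8=5: τ_8=5, arrival time A_8=27
draw d_9=5: τ_9=5, arrival time A_9=32
draw d_10=0: τ_10=1, arrival time A_10=33
draw d_11=5: τ_11=5, arrival time A_11=38
draw d_12=1: τ_12=4, arrival time A_12=42
draw d_13=6: τ_13=4, arrival time A_13=46
N_t over t=0..13: 0:0 1:0 2:0 3:1 4:1 5:1 6:2 7:2 8:3 9:3 10:4 11:4 12:4 13:4


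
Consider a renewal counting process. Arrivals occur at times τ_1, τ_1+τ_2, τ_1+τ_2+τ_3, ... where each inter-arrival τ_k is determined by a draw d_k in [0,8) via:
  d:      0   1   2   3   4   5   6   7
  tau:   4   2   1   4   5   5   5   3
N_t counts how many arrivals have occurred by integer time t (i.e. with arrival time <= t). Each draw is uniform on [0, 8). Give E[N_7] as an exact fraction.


3404665/2097152

Inter-arrival values over d=0..7: [4, 2, 1, 4, 5, 5, 5, 3]
Each d has probability 1/8, so the pmf of τ is: f(1) = 1/8, f(2) = 1/8, f(3) = 1/8, f(4) = 1/4, f(5) = 3/8
Renewal equation for m(n) = E[N_n]: condition on τ_1 = k (if k <= n, one arrival plus a fresh copy on the remaining n−k steps): m(n) = F(n) + Σ_{k<=n} f(k)·m(n−k), where F(n) = P(τ <= n) and m(0) = 0
m(1) = F(1) = 1/8
m(2) = F(2) + f(1)·m(1) = 1/4 + 1/8·1/8 = 17/64
m(3) = F(3) + f(1)·m(2) + f(2)·m(1) = 3/8 + 1/8·17/64 + 1/8·1/8 = 217/512
m(4) = F(4) + f(1)·m(3) + f(2)·m(2) + f(3)·m(1) = 5/8 + 1/8·217/512 + 1/8·17/64 + 1/8·1/8 = 2977/4096
m(5) = F(5) + f(1)·m(4) + f(2)·m(3) + f(3)·m(2) + f(4)·m(1) = 1 + 1/8·2977/4096 + 1/8·217/512 + 1/8·17/64 + 1/4·1/8 = 39593/32768
m(6) = F(6) + f(1)·m(5) + f(2)·m(4) + f(3)·m(3) + f(4)·m(2) + f(5)·m(1) = 1 + 1/8·39593/32768 + 1/8·2977/4096 + 1/8·217/512 + 1/4·17/64 + 3/8·1/8 = 369137/262144
m(7) = F(7) + f(1)·m(6) + f(2)·m(5) + f(3)·m(4) + f(4)·m(3) + f(5)·m(2) = 1 + 1/8·369137/262144 + 1/8·39593/32768 + 1/8·2977/4096 + 1/4·217/512 + 3/8·17/64 = 3404665/2097152
E[N_7] = m(7) = 3404665/2097152


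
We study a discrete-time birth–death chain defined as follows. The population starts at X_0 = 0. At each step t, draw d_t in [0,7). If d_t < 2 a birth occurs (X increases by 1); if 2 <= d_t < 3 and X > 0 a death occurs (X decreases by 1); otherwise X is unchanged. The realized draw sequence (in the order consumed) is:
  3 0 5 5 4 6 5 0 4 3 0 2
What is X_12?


t=0: X=0, d=3 → hold, X_1=0
t=1: X=0, d=0 → birth, X_2=1
t=2: X=1, d=5 → hold, X_3=1
t=3: X=1, d=5 → hold, X_4=1
t=4: X=1, d=4 → hold, X_5=1
t=5: X=1, d=6 → hold, X_6=1
t=6: X=1, d=5 → hold, X_7=1
t=7: X=1, d=0 → birth, X_8=2
t=8: X=2, d=4 → hold, X_9=2
t=9: X=2, d=3 → hold, X_10=2
t=10: X=2, d=0 → birth, X_11=3
t=11: X=3, d=2 → death, X_12=2

2


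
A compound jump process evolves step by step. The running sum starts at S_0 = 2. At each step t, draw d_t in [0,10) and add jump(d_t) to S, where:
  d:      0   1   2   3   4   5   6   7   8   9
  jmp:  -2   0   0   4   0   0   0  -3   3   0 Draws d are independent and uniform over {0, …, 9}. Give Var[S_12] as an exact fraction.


1128/25

Outcome values over d=0..9: [-2, 0, 0, 4, 0, 0, 0, -3, 3, 0]
Σy = 2, Σy² = 38, M = 10
μ = 2/10 = 1/5,  σ² = 38/10 − (1/5)² = 94/25
Independent increments: Var[S_12] = 12·σ² = 12·(94/25) = 1128/25


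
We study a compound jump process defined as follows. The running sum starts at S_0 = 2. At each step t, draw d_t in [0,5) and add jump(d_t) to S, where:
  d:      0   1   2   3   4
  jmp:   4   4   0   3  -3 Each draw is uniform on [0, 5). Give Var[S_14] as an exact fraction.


2604/25

Outcome values over d=0..4: [4, 4, 0, 3, -3]
Σy = 8, Σy² = 50, M = 5
μ = 8/5 = 8/5,  σ² = 50/5 − (8/5)² = 186/25
Independent increments: Var[S_14] = 14·σ² = 14·(186/25) = 2604/25


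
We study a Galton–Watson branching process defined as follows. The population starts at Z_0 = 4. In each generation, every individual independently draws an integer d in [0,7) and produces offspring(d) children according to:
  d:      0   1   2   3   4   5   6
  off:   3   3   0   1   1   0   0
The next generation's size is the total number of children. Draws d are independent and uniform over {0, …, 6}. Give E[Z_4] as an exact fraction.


16384/2401

Outcome values over d=0..6: [3, 3, 0, 1, 1, 0, 0]
Σy = 8, Σy² = 20, M = 7
μ = 8/7 = 8/7,  σ² = 20/7 − (8/7)² = 76/49
E[Z_0] = 4
E[Z_1] = 8/7·E[Z_0] = 32/7
E[Z_2] = 8/7·E[Z_1] = 256/49
E[Z_3] = 8/7·E[Z_2] = 2048/343
E[Z_4] = 8/7·E[Z_3] = 16384/2401


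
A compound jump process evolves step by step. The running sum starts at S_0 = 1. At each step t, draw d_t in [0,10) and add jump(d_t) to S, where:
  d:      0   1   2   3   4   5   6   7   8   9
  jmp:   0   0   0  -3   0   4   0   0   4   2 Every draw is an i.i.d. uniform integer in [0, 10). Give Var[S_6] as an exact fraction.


1203/50

Outcome values over d=0..9: [0, 0, 0, -3, 0, 4, 0, 0, 4, 2]
Σy = 7, Σy² = 45, M = 10
μ = 7/10 = 7/10,  σ² = 45/10 − (7/10)² = 401/100
Independent increments: Var[S_6] = 6·σ² = 6·(401/100) = 1203/50


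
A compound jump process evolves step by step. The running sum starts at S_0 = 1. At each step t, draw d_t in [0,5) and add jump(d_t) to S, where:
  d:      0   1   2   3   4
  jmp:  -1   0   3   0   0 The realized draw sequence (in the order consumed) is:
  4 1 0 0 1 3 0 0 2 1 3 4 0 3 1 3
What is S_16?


-1

t=0: S=1, d=4, jump=0, S_1=1
t=1: S=1, d=1, jump=0, S_2=1
t=2: S=1, d=0, jump=-1, S_3=0
t=3: S=0, d=0, jump=-1, S_4=-1
t=4: S=-1, d=1, jump=0, S_5=-1
t=5: S=-1, d=3, jump=0, S_6=-1
t=6: S=-1, d=0, jump=-1, S_7=-2
t=7: S=-2, d=0, jump=-1, S_8=-3
t=8: S=-3, d=2, jump=3, S_9=0
t=9: S=0, d=1, jump=0, S_10=0
t=10: S=0, d=3, jump=0, S_11=0
t=11: S=0, d=4, jump=0, S_12=0
t=12: S=0, d=0, jump=-1, S_13=-1
t=13: S=-1, d=3, jump=0, S_14=-1
t=14: S=-1, d=1, jump=0, S_15=-1
t=15: S=-1, d=3, jump=0, S_16=-1


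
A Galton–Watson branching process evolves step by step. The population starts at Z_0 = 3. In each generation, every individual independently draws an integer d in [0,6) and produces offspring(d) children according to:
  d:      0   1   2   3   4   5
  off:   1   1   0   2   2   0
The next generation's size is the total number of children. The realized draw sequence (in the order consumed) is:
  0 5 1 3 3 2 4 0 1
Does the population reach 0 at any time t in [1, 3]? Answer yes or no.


no

gen 0: Z_0=3, draws=[0, 5, 1], offspring=[1, 0, 1], Z_1=2
gen 1: Z_1=2, draws=[3, 3], offspring=[2, 2], Z_2=4
gen 2: Z_2=4, draws=[2, 4, 0, 1], offspring=[0, 2, 1, 1], Z_3=4


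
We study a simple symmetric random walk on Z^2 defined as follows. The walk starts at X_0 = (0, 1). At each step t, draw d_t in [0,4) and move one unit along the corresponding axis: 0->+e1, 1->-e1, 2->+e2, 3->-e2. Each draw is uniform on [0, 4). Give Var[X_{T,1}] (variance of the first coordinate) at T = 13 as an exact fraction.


13/2

Outcome values over d=0..3: [1, -1, 0, 0]
Σy = 0, Σy² = 2, M = 4
μ = 0/4 = 0,  σ² = 2/4 − (0)² = 1/2
Independent increments: Var[X_13] = 13·σ² = 13·(1/2) = 13/2


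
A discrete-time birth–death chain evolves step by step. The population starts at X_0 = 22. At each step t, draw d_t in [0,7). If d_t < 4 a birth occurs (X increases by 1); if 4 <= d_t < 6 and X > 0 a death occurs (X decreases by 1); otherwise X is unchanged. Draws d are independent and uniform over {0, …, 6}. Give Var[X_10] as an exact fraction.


380/49

X can drop by at most 1 per step and X_0 = 22 > T = 10, so X_t >= 22 − t >= 12 > 0 for every t <= 10: the floor at 0 (the 'and X > 0' condition) never binds. Hence X_10 = X_0 + Σ_{t<10} Y_t with i.i.d. increments Y_t = y(d_t) ∈ {+1, −1, 0}.
Outcome values over d=0..6: [1, 1, 1, 1, -1, -1, 0]
Σy = 2, Σy² = 6, M = 7
μ = 2/7 = 2/7,  σ² = 6/7 − (2/7)² = 38/49
Independent increments: Var[X_10] = 10·σ² = 10·(38/49) = 380/49


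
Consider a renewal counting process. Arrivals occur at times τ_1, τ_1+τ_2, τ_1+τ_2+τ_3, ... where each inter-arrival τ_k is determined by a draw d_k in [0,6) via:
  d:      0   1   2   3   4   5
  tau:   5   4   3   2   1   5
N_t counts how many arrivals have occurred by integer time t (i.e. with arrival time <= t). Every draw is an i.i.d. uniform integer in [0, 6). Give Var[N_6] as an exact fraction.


1045564127/2176782336

Inter-arrival values over d=0..5: [5, 4, 3, 2, 1, 5]
Each d has probability 1/6, so the pmf of τ is: f(1) = 1/6, f(2) = 1/6, f(3) = 1/6, f(4) = 1/6, f(5) = 1/3
Let p_n(j) = P(N_n = j), with p_0 = [1]. Condition on τ_1: p_n(0) = P(τ > n), and for j >= 1, p_n(j) = Σ_{k<=n} f(k)·p_{n−k}(j−1)
p_1 = [5/6, 1/6]  (j = 0..1)
p_2 = [2/3, 11/36, 1/36]  (j = 0..2)
p_3 = [1/2, 5/12, 17/216, 1/216]  (j = 0..3)
p_4 = [1/3, 1/2, 4/27, 23/1296, 1/1296]  (j = 0..4)
p_5 = [0, 13/18, 25/108, 55/1296, 29/7776, 1/7776]  (j = 0..5)
p_6 = [0, 19/36, 41/108, 35/432, 7/648, 35/46656, 1/46656]  (j = 0..6)
E[N_6] = Σ j·p_6(j) = 73585/46656;  E[N_6²] = Σ j²·p_6(j) = 138467/46656
Var[N_6] = 138467/46656 − (73585/46656)² = 1045564127/2176782336


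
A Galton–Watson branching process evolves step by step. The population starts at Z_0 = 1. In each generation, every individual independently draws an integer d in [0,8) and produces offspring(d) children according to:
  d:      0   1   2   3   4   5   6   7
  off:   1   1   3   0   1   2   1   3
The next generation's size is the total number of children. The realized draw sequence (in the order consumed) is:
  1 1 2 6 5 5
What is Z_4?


gen 0: Z_0=1, draws=[1], offspring=[1], Z_1=1
gen 1: Z_1=1, draws=[1], offspring=[1], Z_2=1
gen 2: Z_2=1, draws=[2], offspring=[3], Z_3=3
gen 3: Z_3=3, draws=[6, 5, 5], offspring=[1, 2, 2], Z_4=5

5


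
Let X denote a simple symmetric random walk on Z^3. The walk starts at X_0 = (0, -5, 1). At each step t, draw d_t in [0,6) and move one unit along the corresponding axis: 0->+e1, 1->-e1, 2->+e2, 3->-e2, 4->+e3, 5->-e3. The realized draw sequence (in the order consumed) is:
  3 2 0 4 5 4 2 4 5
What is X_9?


(1, -4, 2)

t=0: X=(0, -5, 1), d=3 → -e2, X_1=(0, -6, 1)
t=1: X=(0, -6, 1), d=2 → +e2, X_2=(0, -5, 1)
t=2: X=(0, -5, 1), d=0 → +e1, X_3=(1, -5, 1)
t=3: X=(1, -5, 1), d=4 → +e3, X_4=(1, -5, 2)
t=4: X=(1, -5, 2), d=5 → -e3, X_5=(1, -5, 1)
t=5: X=(1, -5, 1), d=4 → +e3, X_6=(1, -5, 2)
t=6: X=(1, -5, 2), d=2 → +e2, X_7=(1, -4, 2)
t=7: X=(1, -4, 2), d=4 → +e3, X_8=(1, -4, 3)
t=8: X=(1, -4, 3), d=5 → -e3, X_9=(1, -4, 2)


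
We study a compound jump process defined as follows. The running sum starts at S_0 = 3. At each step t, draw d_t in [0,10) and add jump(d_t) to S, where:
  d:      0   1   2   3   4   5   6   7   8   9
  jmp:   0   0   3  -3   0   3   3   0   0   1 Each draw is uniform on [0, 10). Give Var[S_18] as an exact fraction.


Outcome values over d=0..9: [0, 0, 3, -3, 0, 3, 3, 0, 0, 1]
Σy = 7, Σy² = 37, M = 10
μ = 7/10 = 7/10,  σ² = 37/10 − (7/10)² = 321/100
Independent increments: Var[S_18] = 18·σ² = 18·(321/100) = 2889/50

2889/50


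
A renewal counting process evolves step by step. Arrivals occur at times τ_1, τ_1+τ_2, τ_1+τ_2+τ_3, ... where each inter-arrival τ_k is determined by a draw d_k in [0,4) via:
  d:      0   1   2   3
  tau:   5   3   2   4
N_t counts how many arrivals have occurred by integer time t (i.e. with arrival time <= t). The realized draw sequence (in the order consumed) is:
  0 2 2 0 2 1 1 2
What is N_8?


draw d_1=0: τ_1=5, arrival time A_1=5
draw d_2=2: τ_2=2, arrival time A_2=7
draw d_3=2: τ_3=2, arrival time A_3=9
draw d_4=0: τ_4=5, arrival time A_4=14
draw d_5=2: τ_5=2, arrival time A_5=16
draw d_6=1: τ_6=3, arrival time A_6=19
draw d_7=1: τ_7=3, arrival time A_7=22
draw d_8=2: τ_8=2, arrival time A_8=24
N_t over t=0..8: 0:0 1:0 2:0 3:0 4:0 5:1 6:1 7:2 8:2

2


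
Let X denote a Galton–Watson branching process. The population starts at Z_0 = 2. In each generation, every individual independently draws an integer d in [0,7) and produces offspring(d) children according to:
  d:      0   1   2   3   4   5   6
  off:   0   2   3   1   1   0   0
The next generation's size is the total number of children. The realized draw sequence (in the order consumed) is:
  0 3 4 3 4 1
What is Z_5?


2

gen 0: Z_0=2, draws=[0, 3], offspring=[0, 1], Z_1=1
gen 1: Z_1=1, draws=[4], offspring=[1], Z_2=1
gen 2: Z_2=1, draws=[3], offspring=[1], Z_3=1
gen 3: Z_3=1, draws=[4], offspring=[1], Z_4=1
gen 4: Z_4=1, draws=[1], offspring=[2], Z_5=2


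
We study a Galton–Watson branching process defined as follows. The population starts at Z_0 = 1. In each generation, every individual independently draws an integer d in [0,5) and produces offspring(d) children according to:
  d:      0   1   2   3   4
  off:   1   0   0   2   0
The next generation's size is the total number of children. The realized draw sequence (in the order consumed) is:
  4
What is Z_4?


gen 0: Z_0=1, draws=[4], offspring=[0], Z_1=0
gen 1: Z_1=0, draws=[], offspring=[], Z_2=0
gen 2: Z_2=0, draws=[], offspring=[], Z_3=0
gen 3: Z_3=0, draws=[], offspring=[], Z_4=0

0


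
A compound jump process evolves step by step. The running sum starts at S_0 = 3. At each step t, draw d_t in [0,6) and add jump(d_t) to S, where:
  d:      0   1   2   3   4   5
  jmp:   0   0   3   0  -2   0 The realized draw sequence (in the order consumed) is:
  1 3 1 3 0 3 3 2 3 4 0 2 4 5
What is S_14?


5

t=0: S=3, d=1, jump=0, S_1=3
t=1: S=3, d=3, jump=0, S_2=3
t=2: S=3, d=1, jump=0, S_3=3
t=3: S=3, d=3, jump=0, S_4=3
t=4: S=3, d=0, jump=0, S_5=3
t=5: S=3, d=3, jump=0, S_6=3
t=6: S=3, d=3, jump=0, S_7=3
t=7: S=3, d=2, jump=3, S_8=6
t=8: S=6, d=3, jump=0, S_9=6
t=9: S=6, d=4, jump=-2, S_10=4
t=10: S=4, d=0, jump=0, S_11=4
t=11: S=4, d=2, jump=3, S_12=7
t=12: S=7, d=4, jump=-2, S_13=5
t=13: S=5, d=5, jump=0, S_14=5


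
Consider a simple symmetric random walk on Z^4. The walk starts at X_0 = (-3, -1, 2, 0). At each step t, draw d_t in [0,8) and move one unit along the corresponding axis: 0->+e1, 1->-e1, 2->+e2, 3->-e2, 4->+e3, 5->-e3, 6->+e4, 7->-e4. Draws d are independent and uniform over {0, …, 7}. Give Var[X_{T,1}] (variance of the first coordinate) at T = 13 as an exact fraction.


13/4

Outcome values over d=0..7: [1, -1, 0, 0, 0, 0, 0, 0]
Σy = 0, Σy² = 2, M = 8
μ = 0/8 = 0,  σ² = 2/8 − (0)² = 1/4
Independent increments: Var[X_13] = 13·σ² = 13·(1/4) = 13/4


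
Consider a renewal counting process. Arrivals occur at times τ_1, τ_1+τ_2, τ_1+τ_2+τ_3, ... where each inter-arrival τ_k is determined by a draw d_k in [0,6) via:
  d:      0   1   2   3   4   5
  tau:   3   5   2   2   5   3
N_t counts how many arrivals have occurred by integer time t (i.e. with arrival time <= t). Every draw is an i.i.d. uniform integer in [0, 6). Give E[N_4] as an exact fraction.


Inter-arrival values over d=0..5: [3, 5, 2, 2, 5, 3]
Each d has probability 1/6, so the pmf of τ is: f(2) = 1/3, f(3) = 1/3, f(5) = 1/3
Renewal equation for m(n) = E[N_n]: condition on τ_1 = k (if k <= n, one arrival plus a fresh copy on the remaining n−k steps): m(n) = F(n) + Σ_{k<=n} f(k)·m(n−k), where F(n) = P(τ <= n) and m(0) = 0
m(1) = F(1) = 0
m(2) = F(2) = 1/3
m(3) = F(3) = 2/3
m(4) = F(4) + f(2)·m(2) = 2/3 + 1/3·1/3 = 7/9
E[N_4] = m(4) = 7/9

7/9


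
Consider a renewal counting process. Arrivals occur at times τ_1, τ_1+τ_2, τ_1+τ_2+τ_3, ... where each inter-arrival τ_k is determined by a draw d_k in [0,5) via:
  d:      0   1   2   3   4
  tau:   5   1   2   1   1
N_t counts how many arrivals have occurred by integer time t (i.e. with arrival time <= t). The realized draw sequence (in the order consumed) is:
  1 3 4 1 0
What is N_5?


draw d_1=1: τ_1=1, arrival time A_1=1
draw d_2=3: τ_2=1, arrival time A_2=2
draw d_3=4: τ_3=1, arrival time A_3=3
draw d_4=1: τ_4=1, arrival time A_4=4
draw d_5=0: τ_5=5, arrival time A_5=9
N_t over t=0..5: 0:0 1:1 2:2 3:3 4:4 5:4

4


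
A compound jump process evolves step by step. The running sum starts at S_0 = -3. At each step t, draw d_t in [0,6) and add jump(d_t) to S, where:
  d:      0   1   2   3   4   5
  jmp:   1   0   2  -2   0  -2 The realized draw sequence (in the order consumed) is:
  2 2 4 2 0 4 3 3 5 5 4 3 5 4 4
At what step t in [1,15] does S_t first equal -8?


t=0: S=-3, d=2, jump=2, S_1=-1
t=1: S=-1, d=2, jump=2, S_2=1
t=2: S=1, d=4, jump=0, S_3=1
t=3: S=1, d=2, jump=2, S_4=3
t=4: S=3, d=0, jump=1, S_5=4
t=5: S=4, d=4, jump=0, S_6=4
t=6: S=4, d=3, jump=-2, S_7=2
t=7: S=2, d=3, jump=-2, S_8=0
t=8: S=0, d=5, jump=-2, S_9=-2
t=9: S=-2, d=5, jump=-2, S_10=-4
t=10: S=-4, d=4, jump=0, S_11=-4
t=11: S=-4, d=3, jump=-2, S_12=-6
t=12: S=-6, d=5, jump=-2, S_13=-8
t=13: S=-8, d=4, jump=0, S_14=-8
t=14: S=-8, d=4, jump=0, S_15=-8

13


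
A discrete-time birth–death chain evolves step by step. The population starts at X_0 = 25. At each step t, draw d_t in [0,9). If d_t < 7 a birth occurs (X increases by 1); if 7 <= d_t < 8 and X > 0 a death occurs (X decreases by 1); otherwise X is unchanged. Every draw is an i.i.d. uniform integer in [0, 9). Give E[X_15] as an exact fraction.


X can drop by at most 1 per step and X_0 = 25 > T = 15, so X_t >= 25 − t >= 10 > 0 for every t <= 15: the floor at 0 (the 'and X > 0' condition) never binds. Hence X_15 = X_0 + Σ_{t<15} Y_t with i.i.d. increments Y_t = y(d_t) ∈ {+1, −1, 0}.
Outcome values over d=0..8: [1, 1, 1, 1, 1, 1, 1, -1, 0]
Σy = 6, Σy² = 8, M = 9
μ = 6/9 = 2/3,  σ² = 8/9 − (2/3)² = 4/9
E[X_15] = 25 + 15·(2/3) = 35

35


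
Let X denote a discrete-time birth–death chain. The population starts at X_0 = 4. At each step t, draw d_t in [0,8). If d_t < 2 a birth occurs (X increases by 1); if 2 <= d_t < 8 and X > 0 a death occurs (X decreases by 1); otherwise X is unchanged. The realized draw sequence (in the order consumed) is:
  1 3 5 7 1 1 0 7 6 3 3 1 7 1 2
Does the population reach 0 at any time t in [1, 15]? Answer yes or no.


t=0: X=4, d=1 → birth, X_1=5
t=1: X=5, d=3 → death, X_2=4
t=2: X=4, d=5 → death, X_3=3
t=3: X=3, d=7 → death, X_4=2
t=4: X=2, d=1 → birth, X_5=3
t=5: X=3, d=1 → birth, X_6=4
t=6: X=4, d=0 → birth, X_7=5
t=7: X=5, d=7 → death, X_8=4
t=8: X=4, d=6 → death, X_9=3
t=9: X=3, d=3 → death, X_10=2
t=10: X=2, d=3 → death, X_11=1
t=11: X=1, d=1 → birth, X_12=2
t=12: X=2, d=7 → death, X_13=1
t=13: X=1, d=1 → birth, X_14=2
t=14: X=2, d=2 → death, X_15=1

no


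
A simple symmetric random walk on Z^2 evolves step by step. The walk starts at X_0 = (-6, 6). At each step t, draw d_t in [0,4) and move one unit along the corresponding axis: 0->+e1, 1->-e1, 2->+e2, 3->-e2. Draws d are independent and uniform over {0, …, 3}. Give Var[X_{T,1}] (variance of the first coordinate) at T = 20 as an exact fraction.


Outcome values over d=0..3: [1, -1, 0, 0]
Σy = 0, Σy² = 2, M = 4
μ = 0/4 = 0,  σ² = 2/4 − (0)² = 1/2
Independent increments: Var[X_20] = 20·σ² = 20·(1/2) = 10

10


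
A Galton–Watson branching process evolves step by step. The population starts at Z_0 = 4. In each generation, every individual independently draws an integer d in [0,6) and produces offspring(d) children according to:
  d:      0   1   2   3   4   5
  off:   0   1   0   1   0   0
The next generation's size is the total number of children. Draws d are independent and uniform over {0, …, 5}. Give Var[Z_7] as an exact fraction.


Outcome values over d=0..5: [0, 1, 0, 1, 0, 0]
Σy = 2, Σy² = 2, M = 6
μ = 2/6 = 1/3,  σ² = 2/6 − (1/3)² = 2/9
V_0 = 0, E_0 = 4
V_1 = 2/9·E_0 + (1/3)²·V_0 = 8/9;  E_1 = 4/3
V_2 = 2/9·E_1 + (1/3)²·V_1 = 32/81;  E_2 = 4/9
V_3 = 2/9·E_2 + (1/3)²·V_2 = 104/729;  E_3 = 4/27
V_4 = 2/9·E_3 + (1/3)²·V_3 = 320/6561;  E_4 = 4/81
V_5 = 2/9·E_4 + (1/3)²·V_4 = 968/59049;  E_5 = 4/243
V_6 = 2/9·E_5 + (1/3)²·V_5 = 2912/531441;  E_6 = 4/729
V_7 = 2/9·E_6 + (1/3)²·V_6 = 8744/4782969;  E_7 = 4/2187

8744/4782969


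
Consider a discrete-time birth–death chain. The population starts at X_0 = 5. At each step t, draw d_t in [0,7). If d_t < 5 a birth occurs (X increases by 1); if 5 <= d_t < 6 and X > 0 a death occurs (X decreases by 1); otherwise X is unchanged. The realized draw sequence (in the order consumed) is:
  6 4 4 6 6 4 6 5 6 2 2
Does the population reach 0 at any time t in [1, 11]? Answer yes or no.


t=0: X=5, d=6 → hold, X_1=5
t=1: X=5, d=4 → birth, X_2=6
t=2: X=6, d=4 → birth, X_3=7
t=3: X=7, d=6 → hold, X_4=7
t=4: X=7, d=6 → hold, X_5=7
t=5: X=7, d=4 → birth, X_6=8
t=6: X=8, d=6 → hold, X_7=8
t=7: X=8, d=5 → death, X_8=7
t=8: X=7, d=6 → hold, X_9=7
t=9: X=7, d=2 → birth, X_10=8
t=10: X=8, d=2 → birth, X_11=9

no


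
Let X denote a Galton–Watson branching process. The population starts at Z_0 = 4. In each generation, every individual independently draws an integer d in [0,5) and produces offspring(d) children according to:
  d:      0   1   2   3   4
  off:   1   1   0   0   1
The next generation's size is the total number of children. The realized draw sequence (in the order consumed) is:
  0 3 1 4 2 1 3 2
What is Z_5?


0

gen 0: Z_0=4, draws=[0, 3, 1, 4], offspring=[1, 0, 1, 1], Z_1=3
gen 1: Z_1=3, draws=[2, 1, 3], offspring=[0, 1, 0], Z_2=1
gen 2: Z_2=1, draws=[2], offspring=[0], Z_3=0
gen 3: Z_3=0, draws=[], offspring=[], Z_4=0
gen 4: Z_4=0, draws=[], offspring=[], Z_5=0


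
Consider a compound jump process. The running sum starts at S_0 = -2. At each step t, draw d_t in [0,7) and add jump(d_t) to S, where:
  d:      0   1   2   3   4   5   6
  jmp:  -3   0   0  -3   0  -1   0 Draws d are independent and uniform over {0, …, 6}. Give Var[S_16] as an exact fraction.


192/7

Outcome values over d=0..6: [-3, 0, 0, -3, 0, -1, 0]
Σy = -7, Σy² = 19, M = 7
μ = -7/7 = -1,  σ² = 19/7 − (-1)² = 12/7
Independent increments: Var[S_16] = 16·σ² = 16·(12/7) = 192/7


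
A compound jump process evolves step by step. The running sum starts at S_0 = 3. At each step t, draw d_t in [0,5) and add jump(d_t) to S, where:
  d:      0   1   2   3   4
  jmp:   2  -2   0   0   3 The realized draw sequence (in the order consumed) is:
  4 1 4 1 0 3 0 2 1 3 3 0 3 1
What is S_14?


7

t=0: S=3, d=4, jump=3, S_1=6
t=1: S=6, d=1, jump=-2, S_2=4
t=2: S=4, d=4, jump=3, S_3=7
t=3: S=7, d=1, jump=-2, S_4=5
t=4: S=5, d=0, jump=2, S_5=7
t=5: S=7, d=3, jump=0, S_6=7
t=6: S=7, d=0, jump=2, S_7=9
t=7: S=9, d=2, jump=0, S_8=9
t=8: S=9, d=1, jump=-2, S_9=7
t=9: S=7, d=3, jump=0, S_10=7
t=10: S=7, d=3, jump=0, S_11=7
t=11: S=7, d=0, jump=2, S_12=9
t=12: S=9, d=3, jump=0, S_13=9
t=13: S=9, d=1, jump=-2, S_14=7


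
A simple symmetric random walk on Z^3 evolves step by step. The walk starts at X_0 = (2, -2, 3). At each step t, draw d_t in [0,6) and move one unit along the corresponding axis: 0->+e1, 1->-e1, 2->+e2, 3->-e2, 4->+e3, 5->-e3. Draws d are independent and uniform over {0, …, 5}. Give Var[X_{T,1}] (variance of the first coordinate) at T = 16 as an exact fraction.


16/3

Outcome values over d=0..5: [1, -1, 0, 0, 0, 0]
Σy = 0, Σy² = 2, M = 6
μ = 0/6 = 0,  σ² = 2/6 − (0)² = 1/3
Independent increments: Var[X_16] = 16·σ² = 16·(1/3) = 16/3


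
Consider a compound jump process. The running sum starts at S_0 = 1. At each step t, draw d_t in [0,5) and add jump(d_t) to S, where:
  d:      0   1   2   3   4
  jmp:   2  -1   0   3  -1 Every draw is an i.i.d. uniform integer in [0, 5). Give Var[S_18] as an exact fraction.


1188/25

Outcome values over d=0..4: [2, -1, 0, 3, -1]
Σy = 3, Σy² = 15, M = 5
μ = 3/5 = 3/5,  σ² = 15/5 − (3/5)² = 66/25
Independent increments: Var[S_18] = 18·σ² = 18·(66/25) = 1188/25


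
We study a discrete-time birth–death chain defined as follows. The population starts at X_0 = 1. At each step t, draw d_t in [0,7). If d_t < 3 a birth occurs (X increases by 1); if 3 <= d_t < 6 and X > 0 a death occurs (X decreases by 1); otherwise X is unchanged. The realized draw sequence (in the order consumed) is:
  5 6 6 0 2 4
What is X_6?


t=0: X=1, d=5 → death, X_1=0
t=1: X=0, d=6 → hold, X_2=0
t=2: X=0, d=6 → hold, X_3=0
t=3: X=0, d=0 → birth, X_4=1
t=4: X=1, d=2 → birth, X_5=2
t=5: X=2, d=4 → death, X_6=1

1


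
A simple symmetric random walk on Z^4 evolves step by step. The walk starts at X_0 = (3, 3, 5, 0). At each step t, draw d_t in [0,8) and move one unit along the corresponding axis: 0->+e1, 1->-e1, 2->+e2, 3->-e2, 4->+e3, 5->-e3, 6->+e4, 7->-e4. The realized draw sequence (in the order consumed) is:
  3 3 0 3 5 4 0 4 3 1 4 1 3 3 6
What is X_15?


t=0: X=(3, 3, 5, 0), d=3 → -e2, X_1=(3, 2, 5, 0)
t=1: X=(3, 2, 5, 0), d=3 → -e2, X_2=(3, 1, 5, 0)
t=2: X=(3, 1, 5, 0), d=0 → +e1, X_3=(4, 1, 5, 0)
t=3: X=(4, 1, 5, 0), d=3 → -e2, X_4=(4, 0, 5, 0)
t=4: X=(4, 0, 5, 0), d=5 → -e3, X_5=(4, 0, 4, 0)
t=5: X=(4, 0, 4, 0), d=4 → +e3, X_6=(4, 0, 5, 0)
t=6: X=(4, 0, 5, 0), d=0 → +e1, X_7=(5, 0, 5, 0)
t=7: X=(5, 0, 5, 0), d=4 → +e3, X_8=(5, 0, 6, 0)
t=8: X=(5, 0, 6, 0), d=3 → -e2, X_9=(5, -1, 6, 0)
t=9: X=(5, -1, 6, 0), d=1 → -e1, X_10=(4, -1, 6, 0)
t=10: X=(4, -1, 6, 0), d=4 → +e3, X_11=(4, -1, 7, 0)
t=11: X=(4, -1, 7, 0), d=1 → -e1, X_12=(3, -1, 7, 0)
t=12: X=(3, -1, 7, 0), d=3 → -e2, X_13=(3, -2, 7, 0)
t=13: X=(3, -2, 7, 0), d=3 → -e2, X_14=(3, -3, 7, 0)
t=14: X=(3, -3, 7, 0), d=6 → +e4, X_15=(3, -3, 7, 1)

(3, -3, 7, 1)


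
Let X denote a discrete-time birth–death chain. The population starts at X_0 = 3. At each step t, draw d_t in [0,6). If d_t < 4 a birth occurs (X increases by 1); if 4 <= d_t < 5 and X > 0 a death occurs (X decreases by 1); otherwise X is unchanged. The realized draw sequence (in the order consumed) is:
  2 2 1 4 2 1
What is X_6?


7

t=0: X=3, d=2 → birth, X_1=4
t=1: X=4, d=2 → birth, X_2=5
t=2: X=5, d=1 → birth, X_3=6
t=3: X=6, d=4 → death, X_4=5
t=4: X=5, d=2 → birth, X_5=6
t=5: X=6, d=1 → birth, X_6=7


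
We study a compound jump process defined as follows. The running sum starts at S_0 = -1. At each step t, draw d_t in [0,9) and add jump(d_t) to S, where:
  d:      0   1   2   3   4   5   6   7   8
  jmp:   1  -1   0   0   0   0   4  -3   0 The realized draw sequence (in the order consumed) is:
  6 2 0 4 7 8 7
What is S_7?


t=0: S=-1, d=6, jump=4, S_1=3
t=1: S=3, d=2, jump=0, S_2=3
t=2: S=3, d=0, jump=1, S_3=4
t=3: S=4, d=4, jump=0, S_4=4
t=4: S=4, d=7, jump=-3, S_5=1
t=5: S=1, d=8, jump=0, S_6=1
t=6: S=1, d=7, jump=-3, S_7=-2

-2


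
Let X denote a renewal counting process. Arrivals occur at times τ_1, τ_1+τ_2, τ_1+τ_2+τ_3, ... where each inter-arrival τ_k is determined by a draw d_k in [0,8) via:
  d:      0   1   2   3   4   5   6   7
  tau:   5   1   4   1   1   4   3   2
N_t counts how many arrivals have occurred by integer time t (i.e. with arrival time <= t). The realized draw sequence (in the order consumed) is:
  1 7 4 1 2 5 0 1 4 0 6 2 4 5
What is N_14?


draw d_1=1: τ_1=1, arrival time A_1=1
draw d_2=7: τ_2=2, arrival time A_2=3
draw d_3=4: τ_3=1, arrival time A_3=4
draw d_4=1: τ_4=1, arrival time A_4=5
draw d_5=2: τ_5=4, arrival time A_5=9
draw d_6=5: τ_6=4, arrival time A_6=13
draw d_7=0: τ_7=5, arrival time A_7=18
draw d_8=1: τ_8=1, arrival time A_8=19
draw d_9=4: τ_9=1, arrival time A_9=20
draw d_10=0: τ_10=5, arrival time A_10=25
draw d_11=6: τ_11=3, arrival time A_11=28
draw d_12=2: τ_12=4, arrival time A_12=32
draw d_13=4: τ_13=1, arrival time A_13=33
draw d_14=5: τ_14=4, arrival time A_14=37
N_t over t=0..14: 0:0 1:1 2:1 3:2 4:3 5:4 6:4 7:4 8:4 9:5 10:5 11:5 12:5 13:6 14:6

6


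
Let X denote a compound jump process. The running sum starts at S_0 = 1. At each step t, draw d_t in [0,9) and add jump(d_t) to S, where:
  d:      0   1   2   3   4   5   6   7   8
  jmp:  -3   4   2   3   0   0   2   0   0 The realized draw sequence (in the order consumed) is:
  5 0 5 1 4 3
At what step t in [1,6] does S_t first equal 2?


4

t=0: S=1, d=5, jump=0, S_1=1
t=1: S=1, d=0, jump=-3, S_2=-2
t=2: S=-2, d=5, jump=0, S_3=-2
t=3: S=-2, d=1, jump=4, S_4=2
t=4: S=2, d=4, jump=0, S_5=2
t=5: S=2, d=3, jump=3, S_6=5


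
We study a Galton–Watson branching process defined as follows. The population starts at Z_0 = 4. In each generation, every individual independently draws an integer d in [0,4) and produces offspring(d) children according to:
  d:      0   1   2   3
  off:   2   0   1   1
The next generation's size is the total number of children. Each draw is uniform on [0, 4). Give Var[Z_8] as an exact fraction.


Outcome values over d=0..3: [2, 0, 1, 1]
Σy = 4, Σy² = 6, M = 4
μ = 4/4 = 1,  σ² = 6/4 − (1)² = 1/2
V_0 = 0, E_0 = 4
V_1 = 1/2·E_0 + (1)²·V_0 = 2;  E_1 = 4
V_2 = 1/2·E_1 + (1)²·V_1 = 4;  E_2 = 4
V_3 = 1/2·E_2 + (1)²·V_2 = 6;  E_3 = 4
V_4 = 1/2·E_3 + (1)²·V_3 = 8;  E_4 = 4
V_5 = 1/2·E_4 + (1)²·V_4 = 10;  E_5 = 4
V_6 = 1/2·E_5 + (1)²·V_5 = 12;  E_6 = 4
V_7 = 1/2·E_6 + (1)²·V_6 = 14;  E_7 = 4
V_8 = 1/2·E_7 + (1)²·V_7 = 16;  E_8 = 4

16
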